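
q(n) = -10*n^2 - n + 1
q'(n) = -20*n - 1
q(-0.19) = 0.83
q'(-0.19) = 2.80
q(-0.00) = 1.00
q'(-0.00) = -1.00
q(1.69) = -29.25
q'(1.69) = -34.80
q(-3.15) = -95.08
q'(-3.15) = 62.00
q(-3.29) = -103.95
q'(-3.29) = 64.80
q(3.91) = -155.79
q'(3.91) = -79.20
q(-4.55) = -201.48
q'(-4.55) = 90.00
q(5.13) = -267.30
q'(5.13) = -103.60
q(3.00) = -92.00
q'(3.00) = -61.00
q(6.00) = -365.00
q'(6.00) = -121.00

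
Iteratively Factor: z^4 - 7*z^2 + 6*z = (z + 3)*(z^3 - 3*z^2 + 2*z) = (z - 2)*(z + 3)*(z^2 - z) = z*(z - 2)*(z + 3)*(z - 1)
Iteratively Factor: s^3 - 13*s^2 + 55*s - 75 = (s - 5)*(s^2 - 8*s + 15) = (s - 5)*(s - 3)*(s - 5)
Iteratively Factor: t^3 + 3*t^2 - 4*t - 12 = (t + 3)*(t^2 - 4) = (t - 2)*(t + 3)*(t + 2)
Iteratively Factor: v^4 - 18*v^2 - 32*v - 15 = (v + 3)*(v^3 - 3*v^2 - 9*v - 5) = (v - 5)*(v + 3)*(v^2 + 2*v + 1) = (v - 5)*(v + 1)*(v + 3)*(v + 1)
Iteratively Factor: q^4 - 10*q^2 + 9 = (q - 1)*(q^3 + q^2 - 9*q - 9) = (q - 3)*(q - 1)*(q^2 + 4*q + 3) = (q - 3)*(q - 1)*(q + 1)*(q + 3)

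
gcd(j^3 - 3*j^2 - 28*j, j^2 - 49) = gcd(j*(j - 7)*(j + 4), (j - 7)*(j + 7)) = j - 7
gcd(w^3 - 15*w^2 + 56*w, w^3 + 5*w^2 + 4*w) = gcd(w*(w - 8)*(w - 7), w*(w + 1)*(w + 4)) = w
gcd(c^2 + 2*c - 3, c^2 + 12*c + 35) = 1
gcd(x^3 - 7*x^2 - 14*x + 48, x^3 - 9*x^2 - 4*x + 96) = x^2 - 5*x - 24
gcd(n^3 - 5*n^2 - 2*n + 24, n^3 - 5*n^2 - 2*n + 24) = n^3 - 5*n^2 - 2*n + 24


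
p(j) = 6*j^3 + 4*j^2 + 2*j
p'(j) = 18*j^2 + 8*j + 2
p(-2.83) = -109.62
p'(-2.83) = 123.52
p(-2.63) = -86.74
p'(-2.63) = 105.46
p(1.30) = 22.54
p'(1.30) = 42.82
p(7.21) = 2471.19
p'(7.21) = 995.39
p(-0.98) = -3.77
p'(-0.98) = 11.45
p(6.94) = 2212.07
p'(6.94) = 924.46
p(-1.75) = -23.41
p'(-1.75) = 43.12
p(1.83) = 53.83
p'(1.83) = 76.92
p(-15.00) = -19380.00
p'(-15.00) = 3932.00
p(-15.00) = -19380.00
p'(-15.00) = 3932.00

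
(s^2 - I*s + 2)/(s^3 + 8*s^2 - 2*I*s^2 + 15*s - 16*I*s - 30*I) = (s + I)/(s^2 + 8*s + 15)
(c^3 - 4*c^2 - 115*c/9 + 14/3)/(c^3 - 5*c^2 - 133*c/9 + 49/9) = (c - 6)/(c - 7)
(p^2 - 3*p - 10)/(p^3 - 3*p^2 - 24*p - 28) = (p - 5)/(p^2 - 5*p - 14)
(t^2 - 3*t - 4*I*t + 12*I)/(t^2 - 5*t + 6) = (t - 4*I)/(t - 2)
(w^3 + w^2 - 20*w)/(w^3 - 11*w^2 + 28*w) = (w + 5)/(w - 7)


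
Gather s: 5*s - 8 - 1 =5*s - 9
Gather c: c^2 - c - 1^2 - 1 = c^2 - c - 2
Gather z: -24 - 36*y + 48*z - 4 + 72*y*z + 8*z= -36*y + z*(72*y + 56) - 28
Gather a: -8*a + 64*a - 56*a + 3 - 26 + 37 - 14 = 0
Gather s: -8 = -8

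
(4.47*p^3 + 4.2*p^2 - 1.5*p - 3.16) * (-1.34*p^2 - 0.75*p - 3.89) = -5.9898*p^5 - 8.9805*p^4 - 18.5283*p^3 - 10.9786*p^2 + 8.205*p + 12.2924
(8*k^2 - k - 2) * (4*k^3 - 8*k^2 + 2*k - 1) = 32*k^5 - 68*k^4 + 16*k^3 + 6*k^2 - 3*k + 2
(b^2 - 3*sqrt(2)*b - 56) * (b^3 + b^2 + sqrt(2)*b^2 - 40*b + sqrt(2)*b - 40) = b^5 - 2*sqrt(2)*b^4 + b^4 - 102*b^3 - 2*sqrt(2)*b^3 - 102*b^2 + 64*sqrt(2)*b^2 + 64*sqrt(2)*b + 2240*b + 2240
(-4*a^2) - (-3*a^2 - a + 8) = -a^2 + a - 8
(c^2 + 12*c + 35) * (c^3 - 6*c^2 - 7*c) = c^5 + 6*c^4 - 44*c^3 - 294*c^2 - 245*c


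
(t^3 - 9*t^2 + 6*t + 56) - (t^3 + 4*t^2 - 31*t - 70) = -13*t^2 + 37*t + 126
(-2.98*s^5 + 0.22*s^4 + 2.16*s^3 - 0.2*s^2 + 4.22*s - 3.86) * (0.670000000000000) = -1.9966*s^5 + 0.1474*s^4 + 1.4472*s^3 - 0.134*s^2 + 2.8274*s - 2.5862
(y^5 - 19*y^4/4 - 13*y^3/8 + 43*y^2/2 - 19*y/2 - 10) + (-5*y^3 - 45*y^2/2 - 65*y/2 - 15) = y^5 - 19*y^4/4 - 53*y^3/8 - y^2 - 42*y - 25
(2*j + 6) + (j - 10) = 3*j - 4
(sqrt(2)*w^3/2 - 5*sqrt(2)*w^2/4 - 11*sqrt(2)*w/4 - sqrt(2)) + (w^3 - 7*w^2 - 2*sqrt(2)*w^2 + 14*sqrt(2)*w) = sqrt(2)*w^3/2 + w^3 - 7*w^2 - 13*sqrt(2)*w^2/4 + 45*sqrt(2)*w/4 - sqrt(2)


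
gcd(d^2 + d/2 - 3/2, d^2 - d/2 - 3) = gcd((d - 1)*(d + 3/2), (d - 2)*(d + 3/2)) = d + 3/2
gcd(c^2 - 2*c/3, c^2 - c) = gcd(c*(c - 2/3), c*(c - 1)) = c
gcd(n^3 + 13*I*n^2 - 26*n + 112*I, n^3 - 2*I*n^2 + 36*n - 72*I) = n - 2*I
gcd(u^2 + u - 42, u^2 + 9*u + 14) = u + 7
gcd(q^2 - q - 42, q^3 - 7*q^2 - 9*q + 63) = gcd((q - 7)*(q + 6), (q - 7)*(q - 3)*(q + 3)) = q - 7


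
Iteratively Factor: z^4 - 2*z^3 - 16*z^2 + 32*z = (z + 4)*(z^3 - 6*z^2 + 8*z) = z*(z + 4)*(z^2 - 6*z + 8) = z*(z - 2)*(z + 4)*(z - 4)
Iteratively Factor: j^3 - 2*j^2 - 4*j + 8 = (j + 2)*(j^2 - 4*j + 4) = (j - 2)*(j + 2)*(j - 2)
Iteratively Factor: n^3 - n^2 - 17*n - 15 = (n - 5)*(n^2 + 4*n + 3) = (n - 5)*(n + 3)*(n + 1)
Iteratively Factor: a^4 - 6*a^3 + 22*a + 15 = (a + 1)*(a^3 - 7*a^2 + 7*a + 15) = (a - 3)*(a + 1)*(a^2 - 4*a - 5) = (a - 5)*(a - 3)*(a + 1)*(a + 1)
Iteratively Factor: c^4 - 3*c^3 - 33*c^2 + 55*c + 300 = (c - 5)*(c^3 + 2*c^2 - 23*c - 60) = (c - 5)*(c + 3)*(c^2 - c - 20) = (c - 5)*(c + 3)*(c + 4)*(c - 5)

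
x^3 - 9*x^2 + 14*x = x*(x - 7)*(x - 2)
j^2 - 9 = (j - 3)*(j + 3)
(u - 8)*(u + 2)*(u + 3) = u^3 - 3*u^2 - 34*u - 48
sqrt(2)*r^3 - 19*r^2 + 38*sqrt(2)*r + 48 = (r - 6*sqrt(2))*(r - 4*sqrt(2))*(sqrt(2)*r + 1)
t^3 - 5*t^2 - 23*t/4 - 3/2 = (t - 6)*(t + 1/2)^2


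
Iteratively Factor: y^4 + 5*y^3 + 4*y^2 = (y + 1)*(y^3 + 4*y^2) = y*(y + 1)*(y^2 + 4*y) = y^2*(y + 1)*(y + 4)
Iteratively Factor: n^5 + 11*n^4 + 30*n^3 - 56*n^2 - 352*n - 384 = (n + 4)*(n^4 + 7*n^3 + 2*n^2 - 64*n - 96) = (n + 4)^2*(n^3 + 3*n^2 - 10*n - 24) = (n + 2)*(n + 4)^2*(n^2 + n - 12) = (n + 2)*(n + 4)^3*(n - 3)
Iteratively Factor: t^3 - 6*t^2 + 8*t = (t)*(t^2 - 6*t + 8) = t*(t - 4)*(t - 2)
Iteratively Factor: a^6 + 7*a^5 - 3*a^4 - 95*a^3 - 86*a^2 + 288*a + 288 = (a + 4)*(a^5 + 3*a^4 - 15*a^3 - 35*a^2 + 54*a + 72) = (a - 3)*(a + 4)*(a^4 + 6*a^3 + 3*a^2 - 26*a - 24) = (a - 3)*(a + 3)*(a + 4)*(a^3 + 3*a^2 - 6*a - 8) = (a - 3)*(a + 3)*(a + 4)^2*(a^2 - a - 2) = (a - 3)*(a + 1)*(a + 3)*(a + 4)^2*(a - 2)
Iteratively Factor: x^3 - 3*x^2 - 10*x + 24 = (x - 2)*(x^2 - x - 12) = (x - 4)*(x - 2)*(x + 3)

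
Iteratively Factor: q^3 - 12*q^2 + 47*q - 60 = (q - 3)*(q^2 - 9*q + 20) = (q - 5)*(q - 3)*(q - 4)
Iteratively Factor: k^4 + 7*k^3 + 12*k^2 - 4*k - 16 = (k + 2)*(k^3 + 5*k^2 + 2*k - 8) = (k + 2)*(k + 4)*(k^2 + k - 2) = (k - 1)*(k + 2)*(k + 4)*(k + 2)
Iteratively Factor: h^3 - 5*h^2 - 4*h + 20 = (h - 2)*(h^2 - 3*h - 10) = (h - 5)*(h - 2)*(h + 2)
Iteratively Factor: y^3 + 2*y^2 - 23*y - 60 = (y - 5)*(y^2 + 7*y + 12) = (y - 5)*(y + 3)*(y + 4)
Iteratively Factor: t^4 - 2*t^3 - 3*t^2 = (t)*(t^3 - 2*t^2 - 3*t) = t*(t + 1)*(t^2 - 3*t) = t*(t - 3)*(t + 1)*(t)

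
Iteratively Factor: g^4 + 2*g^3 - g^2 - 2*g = (g + 2)*(g^3 - g) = g*(g + 2)*(g^2 - 1) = g*(g + 1)*(g + 2)*(g - 1)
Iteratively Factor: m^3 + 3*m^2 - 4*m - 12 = (m + 3)*(m^2 - 4) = (m - 2)*(m + 3)*(m + 2)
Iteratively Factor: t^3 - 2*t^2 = (t)*(t^2 - 2*t) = t*(t - 2)*(t)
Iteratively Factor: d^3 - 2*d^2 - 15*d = (d + 3)*(d^2 - 5*d) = (d - 5)*(d + 3)*(d)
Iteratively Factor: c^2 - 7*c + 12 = (c - 3)*(c - 4)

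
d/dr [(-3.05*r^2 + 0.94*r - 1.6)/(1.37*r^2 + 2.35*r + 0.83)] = (-8.4553*r^2 - 0.678999999999999*r + 4.5402)/(1.8769*r^4 + 6.439*r^3 + 7.7967*r^2 + 3.901*r + 0.6889)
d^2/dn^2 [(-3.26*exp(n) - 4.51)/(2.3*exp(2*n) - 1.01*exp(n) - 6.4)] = (-17.2454*exp(4*n) - 103.00458*exp(3*n) - 256.49301*exp(2*n) - 249.076811*exp(n) - 104.37696)*exp(n)/(12.167*exp(6*n) - 16.0287*exp(5*n) - 94.52931*exp(4*n) + 88.172899*exp(3*n) + 263.03808*exp(2*n) - 124.1088*exp(n) - 262.144)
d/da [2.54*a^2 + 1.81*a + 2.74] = 5.08*a + 1.81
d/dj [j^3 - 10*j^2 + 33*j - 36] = 3*j^2 - 20*j + 33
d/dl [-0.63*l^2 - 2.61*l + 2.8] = -1.26*l - 2.61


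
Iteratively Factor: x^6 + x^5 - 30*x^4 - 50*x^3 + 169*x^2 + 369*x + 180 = (x + 3)*(x^5 - 2*x^4 - 24*x^3 + 22*x^2 + 103*x + 60) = (x + 1)*(x + 3)*(x^4 - 3*x^3 - 21*x^2 + 43*x + 60) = (x - 3)*(x + 1)*(x + 3)*(x^3 - 21*x - 20) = (x - 3)*(x + 1)^2*(x + 3)*(x^2 - x - 20) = (x - 3)*(x + 1)^2*(x + 3)*(x + 4)*(x - 5)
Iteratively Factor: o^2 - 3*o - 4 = (o + 1)*(o - 4)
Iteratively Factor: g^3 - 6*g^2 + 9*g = (g)*(g^2 - 6*g + 9) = g*(g - 3)*(g - 3)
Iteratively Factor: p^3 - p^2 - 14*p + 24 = (p - 2)*(p^2 + p - 12) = (p - 3)*(p - 2)*(p + 4)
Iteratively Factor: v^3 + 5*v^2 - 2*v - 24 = (v - 2)*(v^2 + 7*v + 12) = (v - 2)*(v + 4)*(v + 3)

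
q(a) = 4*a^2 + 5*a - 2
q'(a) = 8*a + 5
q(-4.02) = 42.54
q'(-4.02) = -27.16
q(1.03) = 7.39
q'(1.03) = 13.24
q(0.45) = 1.06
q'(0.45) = 8.60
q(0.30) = -0.14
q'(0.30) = 7.40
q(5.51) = 146.99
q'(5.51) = 49.08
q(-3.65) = 33.04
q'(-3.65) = -24.20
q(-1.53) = -0.29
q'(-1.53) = -7.24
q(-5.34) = 85.36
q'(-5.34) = -37.72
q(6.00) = 172.00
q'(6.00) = 53.00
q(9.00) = 367.00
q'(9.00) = 77.00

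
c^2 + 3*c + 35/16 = (c + 5/4)*(c + 7/4)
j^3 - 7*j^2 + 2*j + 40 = (j - 5)*(j - 4)*(j + 2)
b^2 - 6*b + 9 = (b - 3)^2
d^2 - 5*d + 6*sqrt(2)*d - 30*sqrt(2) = (d - 5)*(d + 6*sqrt(2))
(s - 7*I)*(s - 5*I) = s^2 - 12*I*s - 35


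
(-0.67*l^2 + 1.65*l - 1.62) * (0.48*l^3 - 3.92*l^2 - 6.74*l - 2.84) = -0.3216*l^5 + 3.4184*l^4 - 2.7298*l^3 - 2.8678*l^2 + 6.2328*l + 4.6008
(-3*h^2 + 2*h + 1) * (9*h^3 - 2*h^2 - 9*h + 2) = -27*h^5 + 24*h^4 + 32*h^3 - 26*h^2 - 5*h + 2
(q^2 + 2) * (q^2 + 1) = q^4 + 3*q^2 + 2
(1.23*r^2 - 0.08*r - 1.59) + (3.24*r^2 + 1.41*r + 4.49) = 4.47*r^2 + 1.33*r + 2.9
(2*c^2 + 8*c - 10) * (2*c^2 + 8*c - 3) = 4*c^4 + 32*c^3 + 38*c^2 - 104*c + 30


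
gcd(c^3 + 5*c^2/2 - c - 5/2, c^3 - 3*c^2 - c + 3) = c^2 - 1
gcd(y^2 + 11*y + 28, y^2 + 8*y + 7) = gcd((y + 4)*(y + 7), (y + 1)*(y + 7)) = y + 7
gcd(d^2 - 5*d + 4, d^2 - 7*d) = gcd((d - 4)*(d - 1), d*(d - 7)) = 1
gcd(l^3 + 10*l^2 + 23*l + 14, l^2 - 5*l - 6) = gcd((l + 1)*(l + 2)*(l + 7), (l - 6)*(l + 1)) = l + 1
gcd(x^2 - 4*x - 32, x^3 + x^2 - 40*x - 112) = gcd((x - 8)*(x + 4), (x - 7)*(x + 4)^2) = x + 4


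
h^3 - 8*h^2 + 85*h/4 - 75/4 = (h - 3)*(h - 5/2)^2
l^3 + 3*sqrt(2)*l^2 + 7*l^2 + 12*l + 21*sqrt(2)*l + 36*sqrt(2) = (l + 3)*(l + 4)*(l + 3*sqrt(2))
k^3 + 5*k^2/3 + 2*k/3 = k*(k + 2/3)*(k + 1)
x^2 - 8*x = x*(x - 8)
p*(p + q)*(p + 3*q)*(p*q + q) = p^4*q + 4*p^3*q^2 + p^3*q + 3*p^2*q^3 + 4*p^2*q^2 + 3*p*q^3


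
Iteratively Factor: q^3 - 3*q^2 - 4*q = (q)*(q^2 - 3*q - 4) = q*(q + 1)*(q - 4)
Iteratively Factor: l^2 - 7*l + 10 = (l - 5)*(l - 2)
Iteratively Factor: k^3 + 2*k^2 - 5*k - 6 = (k + 3)*(k^2 - k - 2) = (k + 1)*(k + 3)*(k - 2)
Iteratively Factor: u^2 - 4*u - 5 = (u + 1)*(u - 5)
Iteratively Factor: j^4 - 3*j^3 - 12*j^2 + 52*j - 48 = (j - 3)*(j^3 - 12*j + 16) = (j - 3)*(j + 4)*(j^2 - 4*j + 4) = (j - 3)*(j - 2)*(j + 4)*(j - 2)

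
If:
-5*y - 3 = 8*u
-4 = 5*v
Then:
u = -5*y/8 - 3/8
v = -4/5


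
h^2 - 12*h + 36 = (h - 6)^2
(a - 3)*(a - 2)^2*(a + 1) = a^4 - 6*a^3 + 9*a^2 + 4*a - 12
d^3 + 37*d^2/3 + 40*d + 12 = (d + 1/3)*(d + 6)^2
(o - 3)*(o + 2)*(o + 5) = o^3 + 4*o^2 - 11*o - 30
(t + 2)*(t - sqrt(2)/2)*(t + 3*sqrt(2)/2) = t^3 + sqrt(2)*t^2 + 2*t^2 - 3*t/2 + 2*sqrt(2)*t - 3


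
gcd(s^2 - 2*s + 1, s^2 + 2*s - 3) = s - 1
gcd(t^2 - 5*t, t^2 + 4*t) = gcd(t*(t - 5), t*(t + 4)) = t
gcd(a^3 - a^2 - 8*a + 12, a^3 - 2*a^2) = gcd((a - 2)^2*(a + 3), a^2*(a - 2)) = a - 2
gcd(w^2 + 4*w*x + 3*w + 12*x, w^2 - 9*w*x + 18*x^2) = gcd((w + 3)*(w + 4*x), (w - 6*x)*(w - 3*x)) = 1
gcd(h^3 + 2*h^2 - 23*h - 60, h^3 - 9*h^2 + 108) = h + 3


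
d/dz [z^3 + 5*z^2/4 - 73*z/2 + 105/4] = 3*z^2 + 5*z/2 - 73/2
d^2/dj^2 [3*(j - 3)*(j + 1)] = 6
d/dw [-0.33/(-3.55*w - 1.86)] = -1.1715/(3.55*w + 1.86)^2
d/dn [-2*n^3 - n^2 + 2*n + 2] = -6*n^2 - 2*n + 2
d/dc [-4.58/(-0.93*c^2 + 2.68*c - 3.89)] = (12.2744 - 8.5188*c)/(0.93*c^2 - 2.68*c + 3.89)^2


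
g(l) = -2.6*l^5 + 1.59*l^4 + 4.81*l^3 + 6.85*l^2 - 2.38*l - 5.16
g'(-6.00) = -17786.86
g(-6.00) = 21495.00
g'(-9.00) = -88886.29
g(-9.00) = 161024.01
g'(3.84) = -2203.50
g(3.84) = -1466.06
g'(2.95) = -657.65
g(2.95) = -289.54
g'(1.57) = 0.33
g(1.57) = 11.46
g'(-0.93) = -17.48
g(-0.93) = 2.11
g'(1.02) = 19.28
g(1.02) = 3.49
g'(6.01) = -14978.79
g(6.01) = -17040.11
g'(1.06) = 19.52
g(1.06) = 4.27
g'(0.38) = 4.99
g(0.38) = -4.80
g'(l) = -13.0*l^4 + 6.36*l^3 + 14.43*l^2 + 13.7*l - 2.38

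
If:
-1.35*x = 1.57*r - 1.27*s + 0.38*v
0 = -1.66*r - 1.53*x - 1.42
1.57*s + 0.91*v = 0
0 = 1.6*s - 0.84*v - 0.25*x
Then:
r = 4.00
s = -0.43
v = 0.75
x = -5.27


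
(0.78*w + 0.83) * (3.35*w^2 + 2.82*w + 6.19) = 2.613*w^3 + 4.9801*w^2 + 7.1688*w + 5.1377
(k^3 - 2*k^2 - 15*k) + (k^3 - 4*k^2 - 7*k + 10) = 2*k^3 - 6*k^2 - 22*k + 10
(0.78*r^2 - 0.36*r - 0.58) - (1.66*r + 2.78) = 0.78*r^2 - 2.02*r - 3.36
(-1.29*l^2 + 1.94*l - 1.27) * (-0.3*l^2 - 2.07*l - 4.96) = 0.387*l^4 + 2.0883*l^3 + 2.7636*l^2 - 6.9935*l + 6.2992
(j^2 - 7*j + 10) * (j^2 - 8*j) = j^4 - 15*j^3 + 66*j^2 - 80*j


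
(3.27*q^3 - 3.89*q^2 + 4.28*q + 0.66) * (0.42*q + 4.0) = 1.3734*q^4 + 11.4462*q^3 - 13.7624*q^2 + 17.3972*q + 2.64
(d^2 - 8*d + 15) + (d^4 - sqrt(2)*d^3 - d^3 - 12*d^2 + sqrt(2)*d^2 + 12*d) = d^4 - sqrt(2)*d^3 - d^3 - 11*d^2 + sqrt(2)*d^2 + 4*d + 15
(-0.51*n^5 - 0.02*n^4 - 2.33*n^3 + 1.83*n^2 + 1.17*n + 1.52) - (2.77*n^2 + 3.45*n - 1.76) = -0.51*n^5 - 0.02*n^4 - 2.33*n^3 - 0.94*n^2 - 2.28*n + 3.28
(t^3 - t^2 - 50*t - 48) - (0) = t^3 - t^2 - 50*t - 48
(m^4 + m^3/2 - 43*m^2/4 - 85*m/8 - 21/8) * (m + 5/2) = m^5 + 3*m^4 - 19*m^3/2 - 75*m^2/2 - 467*m/16 - 105/16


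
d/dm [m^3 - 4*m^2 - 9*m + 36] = 3*m^2 - 8*m - 9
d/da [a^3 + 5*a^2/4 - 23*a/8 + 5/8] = 3*a^2 + 5*a/2 - 23/8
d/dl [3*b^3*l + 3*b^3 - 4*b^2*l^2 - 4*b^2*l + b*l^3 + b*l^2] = b*(3*b^2 - 8*b*l - 4*b + 3*l^2 + 2*l)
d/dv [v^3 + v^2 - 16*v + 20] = 3*v^2 + 2*v - 16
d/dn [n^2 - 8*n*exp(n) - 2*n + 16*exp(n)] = -8*n*exp(n) + 2*n + 8*exp(n) - 2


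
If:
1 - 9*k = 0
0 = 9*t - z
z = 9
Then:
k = 1/9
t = 1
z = 9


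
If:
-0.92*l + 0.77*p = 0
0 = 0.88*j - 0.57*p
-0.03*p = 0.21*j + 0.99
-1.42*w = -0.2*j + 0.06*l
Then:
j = -3.86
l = -4.99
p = -5.96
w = -0.33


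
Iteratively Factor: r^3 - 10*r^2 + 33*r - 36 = (r - 3)*(r^2 - 7*r + 12) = (r - 3)^2*(r - 4)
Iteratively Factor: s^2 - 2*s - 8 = (s - 4)*(s + 2)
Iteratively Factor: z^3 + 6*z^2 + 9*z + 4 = (z + 1)*(z^2 + 5*z + 4) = (z + 1)*(z + 4)*(z + 1)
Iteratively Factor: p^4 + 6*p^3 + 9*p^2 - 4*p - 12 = (p + 2)*(p^3 + 4*p^2 + p - 6) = (p - 1)*(p + 2)*(p^2 + 5*p + 6) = (p - 1)*(p + 2)*(p + 3)*(p + 2)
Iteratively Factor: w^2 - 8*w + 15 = (w - 5)*(w - 3)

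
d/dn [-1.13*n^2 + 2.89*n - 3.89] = 2.89 - 2.26*n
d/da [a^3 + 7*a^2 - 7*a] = 3*a^2 + 14*a - 7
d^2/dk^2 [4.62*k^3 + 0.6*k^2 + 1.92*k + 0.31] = 27.72*k + 1.2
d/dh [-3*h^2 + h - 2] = 1 - 6*h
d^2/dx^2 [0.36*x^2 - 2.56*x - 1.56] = 0.720000000000000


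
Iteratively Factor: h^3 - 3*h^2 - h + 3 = (h - 3)*(h^2 - 1) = (h - 3)*(h + 1)*(h - 1)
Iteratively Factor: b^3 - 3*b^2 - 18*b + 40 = (b - 2)*(b^2 - b - 20) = (b - 5)*(b - 2)*(b + 4)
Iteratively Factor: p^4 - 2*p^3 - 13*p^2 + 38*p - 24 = (p - 1)*(p^3 - p^2 - 14*p + 24) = (p - 1)*(p + 4)*(p^2 - 5*p + 6) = (p - 2)*(p - 1)*(p + 4)*(p - 3)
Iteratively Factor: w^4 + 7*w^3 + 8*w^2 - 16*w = (w + 4)*(w^3 + 3*w^2 - 4*w) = (w + 4)^2*(w^2 - w) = w*(w + 4)^2*(w - 1)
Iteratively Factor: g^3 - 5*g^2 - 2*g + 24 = (g - 4)*(g^2 - g - 6) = (g - 4)*(g + 2)*(g - 3)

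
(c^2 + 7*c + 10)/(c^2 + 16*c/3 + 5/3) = 3*(c + 2)/(3*c + 1)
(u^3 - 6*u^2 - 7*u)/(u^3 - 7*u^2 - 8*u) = (u - 7)/(u - 8)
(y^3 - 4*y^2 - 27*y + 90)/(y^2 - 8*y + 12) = (y^2 + 2*y - 15)/(y - 2)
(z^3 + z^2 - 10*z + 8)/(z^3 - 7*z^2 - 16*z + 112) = (z^2 - 3*z + 2)/(z^2 - 11*z + 28)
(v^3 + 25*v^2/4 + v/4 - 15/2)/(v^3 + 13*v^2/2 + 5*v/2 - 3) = (4*v^2 + v - 5)/(2*(2*v^2 + v - 1))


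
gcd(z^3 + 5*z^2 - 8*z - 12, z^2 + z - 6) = z - 2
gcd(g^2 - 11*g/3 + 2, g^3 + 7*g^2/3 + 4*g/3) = 1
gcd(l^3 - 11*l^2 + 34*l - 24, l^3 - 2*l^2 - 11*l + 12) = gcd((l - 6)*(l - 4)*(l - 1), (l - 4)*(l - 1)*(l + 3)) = l^2 - 5*l + 4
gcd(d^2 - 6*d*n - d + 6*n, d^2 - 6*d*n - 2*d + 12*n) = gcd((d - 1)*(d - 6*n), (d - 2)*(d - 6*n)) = d - 6*n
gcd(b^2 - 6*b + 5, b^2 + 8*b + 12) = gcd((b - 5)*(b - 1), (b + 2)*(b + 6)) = 1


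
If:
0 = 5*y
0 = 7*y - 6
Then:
No Solution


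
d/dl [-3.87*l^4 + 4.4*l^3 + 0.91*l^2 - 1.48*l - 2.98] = -15.48*l^3 + 13.2*l^2 + 1.82*l - 1.48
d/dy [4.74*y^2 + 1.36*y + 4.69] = 9.48*y + 1.36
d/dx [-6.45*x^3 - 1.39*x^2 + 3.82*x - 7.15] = -19.35*x^2 - 2.78*x + 3.82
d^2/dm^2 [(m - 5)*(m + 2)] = 2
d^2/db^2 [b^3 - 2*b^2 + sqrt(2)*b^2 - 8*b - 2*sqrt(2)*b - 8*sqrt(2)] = 6*b - 4 + 2*sqrt(2)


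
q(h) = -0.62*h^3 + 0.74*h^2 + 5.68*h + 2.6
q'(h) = -1.86*h^2 + 1.48*h + 5.68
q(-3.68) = 22.62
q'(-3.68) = -24.96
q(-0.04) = 2.37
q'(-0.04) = 5.62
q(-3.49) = 18.15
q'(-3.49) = -22.14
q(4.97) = -27.01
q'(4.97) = -32.91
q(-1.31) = -2.18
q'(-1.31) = 0.55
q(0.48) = 5.43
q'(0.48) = 5.96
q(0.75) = 7.01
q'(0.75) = 5.74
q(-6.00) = 129.08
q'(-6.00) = -70.16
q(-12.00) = 1112.36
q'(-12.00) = -279.92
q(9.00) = -338.32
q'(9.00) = -131.66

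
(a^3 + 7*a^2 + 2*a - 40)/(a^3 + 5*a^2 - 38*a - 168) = (a^2 + 3*a - 10)/(a^2 + a - 42)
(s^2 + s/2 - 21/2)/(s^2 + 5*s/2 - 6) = (2*s^2 + s - 21)/(2*s^2 + 5*s - 12)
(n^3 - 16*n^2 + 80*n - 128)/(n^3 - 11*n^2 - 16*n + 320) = (n^2 - 8*n + 16)/(n^2 - 3*n - 40)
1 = 1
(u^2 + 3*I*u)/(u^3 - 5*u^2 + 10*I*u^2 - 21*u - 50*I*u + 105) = u/(u^2 + u*(-5 + 7*I) - 35*I)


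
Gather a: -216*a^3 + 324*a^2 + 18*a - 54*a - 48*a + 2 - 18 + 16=-216*a^3 + 324*a^2 - 84*a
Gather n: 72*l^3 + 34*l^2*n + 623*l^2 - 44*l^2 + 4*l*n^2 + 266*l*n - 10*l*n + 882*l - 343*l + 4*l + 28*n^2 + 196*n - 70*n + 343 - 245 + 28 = 72*l^3 + 579*l^2 + 543*l + n^2*(4*l + 28) + n*(34*l^2 + 256*l + 126) + 126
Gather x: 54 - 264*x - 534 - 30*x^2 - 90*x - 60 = -30*x^2 - 354*x - 540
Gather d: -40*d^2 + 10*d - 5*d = -40*d^2 + 5*d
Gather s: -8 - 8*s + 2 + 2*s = -6*s - 6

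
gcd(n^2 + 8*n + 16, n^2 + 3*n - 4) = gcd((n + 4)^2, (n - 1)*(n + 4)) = n + 4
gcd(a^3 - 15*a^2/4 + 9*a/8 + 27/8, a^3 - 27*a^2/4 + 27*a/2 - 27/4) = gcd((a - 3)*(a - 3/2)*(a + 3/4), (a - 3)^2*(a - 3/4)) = a - 3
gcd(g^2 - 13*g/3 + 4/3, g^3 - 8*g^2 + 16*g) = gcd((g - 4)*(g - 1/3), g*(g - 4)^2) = g - 4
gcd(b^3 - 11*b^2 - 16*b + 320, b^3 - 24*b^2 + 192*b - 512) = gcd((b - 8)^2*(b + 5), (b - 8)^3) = b^2 - 16*b + 64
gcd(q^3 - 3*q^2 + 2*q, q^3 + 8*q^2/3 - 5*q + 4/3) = q - 1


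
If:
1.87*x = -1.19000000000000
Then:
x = -0.64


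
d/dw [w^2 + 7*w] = 2*w + 7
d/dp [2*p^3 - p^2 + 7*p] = 6*p^2 - 2*p + 7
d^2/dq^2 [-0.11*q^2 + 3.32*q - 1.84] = -0.220000000000000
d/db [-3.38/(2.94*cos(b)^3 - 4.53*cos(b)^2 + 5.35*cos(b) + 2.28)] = (-29.8116*cos(b)^2 + 30.6228*cos(b) - 18.083)*sin(b)/(2.94*cos(b)^3 - 4.53*cos(b)^2 + 5.35*cos(b) + 2.28)^2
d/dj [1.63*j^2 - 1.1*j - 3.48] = 3.26*j - 1.1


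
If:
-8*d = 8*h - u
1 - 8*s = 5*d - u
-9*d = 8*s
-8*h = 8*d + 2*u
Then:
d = -1/4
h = 1/4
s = 9/32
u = 0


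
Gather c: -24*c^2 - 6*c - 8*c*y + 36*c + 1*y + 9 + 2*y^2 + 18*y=-24*c^2 + c*(30 - 8*y) + 2*y^2 + 19*y + 9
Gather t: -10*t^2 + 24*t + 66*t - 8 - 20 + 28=-10*t^2 + 90*t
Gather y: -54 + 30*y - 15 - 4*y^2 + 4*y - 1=-4*y^2 + 34*y - 70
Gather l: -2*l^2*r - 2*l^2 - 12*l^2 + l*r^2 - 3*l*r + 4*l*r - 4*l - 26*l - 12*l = l^2*(-2*r - 14) + l*(r^2 + r - 42)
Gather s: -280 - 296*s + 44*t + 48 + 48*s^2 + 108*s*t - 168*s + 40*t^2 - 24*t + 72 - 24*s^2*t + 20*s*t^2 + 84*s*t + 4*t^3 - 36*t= s^2*(48 - 24*t) + s*(20*t^2 + 192*t - 464) + 4*t^3 + 40*t^2 - 16*t - 160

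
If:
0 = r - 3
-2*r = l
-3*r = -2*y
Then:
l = -6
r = 3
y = 9/2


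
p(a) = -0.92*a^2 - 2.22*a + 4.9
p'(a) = -1.84*a - 2.22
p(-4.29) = -2.51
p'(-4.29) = 5.67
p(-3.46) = 1.57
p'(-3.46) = 4.15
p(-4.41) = -3.20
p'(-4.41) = 5.89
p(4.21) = -20.75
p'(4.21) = -9.97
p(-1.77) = 5.95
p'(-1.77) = 1.04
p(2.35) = -5.40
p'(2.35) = -6.54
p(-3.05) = 3.11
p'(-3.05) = 3.39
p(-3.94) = -0.63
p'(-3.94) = 5.03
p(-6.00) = -14.90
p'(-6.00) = 8.82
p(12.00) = -154.22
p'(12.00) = -24.30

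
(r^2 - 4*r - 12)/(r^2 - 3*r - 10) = (r - 6)/(r - 5)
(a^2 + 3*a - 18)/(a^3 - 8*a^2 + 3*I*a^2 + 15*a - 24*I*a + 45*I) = (a + 6)/(a^2 + a*(-5 + 3*I) - 15*I)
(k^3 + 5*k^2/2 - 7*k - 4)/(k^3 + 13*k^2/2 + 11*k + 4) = (k - 2)/(k + 2)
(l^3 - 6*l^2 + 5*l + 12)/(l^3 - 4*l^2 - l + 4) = (l - 3)/(l - 1)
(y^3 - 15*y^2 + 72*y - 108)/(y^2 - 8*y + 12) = (y^2 - 9*y + 18)/(y - 2)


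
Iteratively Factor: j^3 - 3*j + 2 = (j + 2)*(j^2 - 2*j + 1) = (j - 1)*(j + 2)*(j - 1)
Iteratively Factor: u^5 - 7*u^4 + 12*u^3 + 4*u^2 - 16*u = (u + 1)*(u^4 - 8*u^3 + 20*u^2 - 16*u) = u*(u + 1)*(u^3 - 8*u^2 + 20*u - 16) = u*(u - 4)*(u + 1)*(u^2 - 4*u + 4) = u*(u - 4)*(u - 2)*(u + 1)*(u - 2)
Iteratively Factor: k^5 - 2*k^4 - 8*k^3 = (k - 4)*(k^4 + 2*k^3) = k*(k - 4)*(k^3 + 2*k^2) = k^2*(k - 4)*(k^2 + 2*k) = k^3*(k - 4)*(k + 2)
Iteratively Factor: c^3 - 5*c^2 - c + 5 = (c - 1)*(c^2 - 4*c - 5) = (c - 5)*(c - 1)*(c + 1)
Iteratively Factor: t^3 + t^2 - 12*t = (t - 3)*(t^2 + 4*t) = (t - 3)*(t + 4)*(t)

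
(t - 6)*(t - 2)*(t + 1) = t^3 - 7*t^2 + 4*t + 12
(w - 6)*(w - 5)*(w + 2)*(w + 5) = w^4 - 4*w^3 - 37*w^2 + 100*w + 300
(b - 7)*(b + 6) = b^2 - b - 42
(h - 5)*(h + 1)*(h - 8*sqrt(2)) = h^3 - 8*sqrt(2)*h^2 - 4*h^2 - 5*h + 32*sqrt(2)*h + 40*sqrt(2)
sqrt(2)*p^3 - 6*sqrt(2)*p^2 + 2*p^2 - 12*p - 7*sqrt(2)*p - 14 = (p - 7)*(p + sqrt(2))*(sqrt(2)*p + sqrt(2))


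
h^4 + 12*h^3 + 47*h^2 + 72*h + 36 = (h + 1)*(h + 2)*(h + 3)*(h + 6)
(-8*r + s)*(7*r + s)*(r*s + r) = -56*r^3*s - 56*r^3 - r^2*s^2 - r^2*s + r*s^3 + r*s^2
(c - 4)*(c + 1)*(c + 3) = c^3 - 13*c - 12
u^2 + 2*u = u*(u + 2)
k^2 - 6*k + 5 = (k - 5)*(k - 1)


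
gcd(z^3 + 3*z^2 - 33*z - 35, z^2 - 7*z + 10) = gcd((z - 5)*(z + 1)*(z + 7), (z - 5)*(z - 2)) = z - 5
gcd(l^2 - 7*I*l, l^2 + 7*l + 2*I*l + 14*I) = 1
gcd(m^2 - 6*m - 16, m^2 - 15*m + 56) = m - 8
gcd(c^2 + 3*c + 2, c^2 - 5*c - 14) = c + 2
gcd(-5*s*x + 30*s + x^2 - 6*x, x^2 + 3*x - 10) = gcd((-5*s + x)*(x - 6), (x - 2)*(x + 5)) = 1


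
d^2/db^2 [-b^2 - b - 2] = -2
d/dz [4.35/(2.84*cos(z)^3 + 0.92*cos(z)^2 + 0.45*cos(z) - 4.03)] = (37.062*cos(z)^2 + 8.004*cos(z) + 1.9575)*sin(z)/(2.84*cos(z)^3 + 0.92*cos(z)^2 + 0.45*cos(z) - 4.03)^2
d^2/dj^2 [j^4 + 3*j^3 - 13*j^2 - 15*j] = 12*j^2 + 18*j - 26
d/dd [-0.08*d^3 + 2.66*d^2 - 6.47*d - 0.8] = -0.24*d^2 + 5.32*d - 6.47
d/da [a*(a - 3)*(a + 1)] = 3*a^2 - 4*a - 3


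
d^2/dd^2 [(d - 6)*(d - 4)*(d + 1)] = 6*d - 18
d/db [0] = 0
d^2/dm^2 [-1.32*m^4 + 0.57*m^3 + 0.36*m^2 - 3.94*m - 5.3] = -15.84*m^2 + 3.42*m + 0.72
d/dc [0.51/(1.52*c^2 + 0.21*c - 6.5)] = (-1.5504*c - 0.1071)/(1.52*c^2 + 0.21*c - 6.5)^2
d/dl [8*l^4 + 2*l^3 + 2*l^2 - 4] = 2*l*(16*l^2 + 3*l + 2)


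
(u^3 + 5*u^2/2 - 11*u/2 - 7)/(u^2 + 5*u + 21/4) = 2*(u^2 - u - 2)/(2*u + 3)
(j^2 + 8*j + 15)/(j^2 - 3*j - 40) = (j + 3)/(j - 8)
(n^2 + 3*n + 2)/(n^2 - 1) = (n + 2)/(n - 1)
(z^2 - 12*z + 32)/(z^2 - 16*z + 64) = (z - 4)/(z - 8)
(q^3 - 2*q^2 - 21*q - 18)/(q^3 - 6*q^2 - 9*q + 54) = (q + 1)/(q - 3)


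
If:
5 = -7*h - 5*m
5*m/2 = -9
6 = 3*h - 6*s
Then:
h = 13/7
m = -18/5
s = -1/14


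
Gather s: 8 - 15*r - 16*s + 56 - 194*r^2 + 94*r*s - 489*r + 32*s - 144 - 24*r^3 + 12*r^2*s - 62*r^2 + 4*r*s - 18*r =-24*r^3 - 256*r^2 - 522*r + s*(12*r^2 + 98*r + 16) - 80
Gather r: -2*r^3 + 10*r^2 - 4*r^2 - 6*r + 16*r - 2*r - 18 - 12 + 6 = -2*r^3 + 6*r^2 + 8*r - 24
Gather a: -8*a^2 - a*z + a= -8*a^2 + a*(1 - z)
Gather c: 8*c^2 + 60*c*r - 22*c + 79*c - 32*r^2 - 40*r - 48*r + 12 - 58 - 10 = 8*c^2 + c*(60*r + 57) - 32*r^2 - 88*r - 56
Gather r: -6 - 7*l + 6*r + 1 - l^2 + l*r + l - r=-l^2 - 6*l + r*(l + 5) - 5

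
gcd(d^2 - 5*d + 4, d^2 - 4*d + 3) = d - 1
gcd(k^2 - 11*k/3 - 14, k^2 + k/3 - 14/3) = k + 7/3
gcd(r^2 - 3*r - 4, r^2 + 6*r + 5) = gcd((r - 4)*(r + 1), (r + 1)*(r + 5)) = r + 1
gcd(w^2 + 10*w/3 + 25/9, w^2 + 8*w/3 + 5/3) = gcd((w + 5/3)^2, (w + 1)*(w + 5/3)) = w + 5/3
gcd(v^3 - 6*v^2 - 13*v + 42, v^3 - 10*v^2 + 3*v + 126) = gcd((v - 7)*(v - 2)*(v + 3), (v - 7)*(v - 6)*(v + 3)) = v^2 - 4*v - 21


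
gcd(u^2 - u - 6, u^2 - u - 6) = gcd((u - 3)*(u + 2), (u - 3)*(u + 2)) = u^2 - u - 6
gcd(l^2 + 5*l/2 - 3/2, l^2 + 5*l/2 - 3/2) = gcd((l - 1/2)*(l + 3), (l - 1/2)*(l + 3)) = l^2 + 5*l/2 - 3/2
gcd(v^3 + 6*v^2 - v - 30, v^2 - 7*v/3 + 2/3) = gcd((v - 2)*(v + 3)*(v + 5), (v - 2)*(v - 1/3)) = v - 2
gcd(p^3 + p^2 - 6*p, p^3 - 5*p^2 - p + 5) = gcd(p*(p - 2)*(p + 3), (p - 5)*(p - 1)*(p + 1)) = 1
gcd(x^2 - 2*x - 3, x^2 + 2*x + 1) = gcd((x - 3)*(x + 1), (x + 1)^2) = x + 1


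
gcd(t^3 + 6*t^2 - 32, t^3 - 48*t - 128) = t^2 + 8*t + 16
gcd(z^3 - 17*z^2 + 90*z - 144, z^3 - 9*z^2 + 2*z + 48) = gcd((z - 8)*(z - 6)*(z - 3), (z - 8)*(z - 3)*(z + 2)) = z^2 - 11*z + 24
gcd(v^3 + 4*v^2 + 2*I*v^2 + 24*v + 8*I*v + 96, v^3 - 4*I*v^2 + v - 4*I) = v - 4*I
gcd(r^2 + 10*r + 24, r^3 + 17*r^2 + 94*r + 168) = r^2 + 10*r + 24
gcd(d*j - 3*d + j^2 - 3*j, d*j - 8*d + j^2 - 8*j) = d + j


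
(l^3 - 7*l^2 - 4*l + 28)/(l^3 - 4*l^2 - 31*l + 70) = (l + 2)/(l + 5)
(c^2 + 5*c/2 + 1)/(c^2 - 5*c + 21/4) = 2*(2*c^2 + 5*c + 2)/(4*c^2 - 20*c + 21)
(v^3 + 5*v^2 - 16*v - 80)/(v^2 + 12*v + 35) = (v^2 - 16)/(v + 7)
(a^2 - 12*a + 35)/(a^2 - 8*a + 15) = (a - 7)/(a - 3)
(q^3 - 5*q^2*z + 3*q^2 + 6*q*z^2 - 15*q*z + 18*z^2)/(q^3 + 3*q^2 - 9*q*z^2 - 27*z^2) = (q - 2*z)/(q + 3*z)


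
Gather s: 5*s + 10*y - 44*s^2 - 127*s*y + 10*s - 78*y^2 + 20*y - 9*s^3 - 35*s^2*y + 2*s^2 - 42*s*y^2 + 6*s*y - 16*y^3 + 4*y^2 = -9*s^3 + s^2*(-35*y - 42) + s*(-42*y^2 - 121*y + 15) - 16*y^3 - 74*y^2 + 30*y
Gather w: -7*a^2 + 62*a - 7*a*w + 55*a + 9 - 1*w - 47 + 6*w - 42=-7*a^2 + 117*a + w*(5 - 7*a) - 80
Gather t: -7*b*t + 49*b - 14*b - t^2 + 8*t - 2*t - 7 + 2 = 35*b - t^2 + t*(6 - 7*b) - 5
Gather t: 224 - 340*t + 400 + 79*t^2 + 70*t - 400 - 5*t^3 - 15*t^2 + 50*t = -5*t^3 + 64*t^2 - 220*t + 224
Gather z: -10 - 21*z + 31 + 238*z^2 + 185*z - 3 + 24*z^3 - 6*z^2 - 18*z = 24*z^3 + 232*z^2 + 146*z + 18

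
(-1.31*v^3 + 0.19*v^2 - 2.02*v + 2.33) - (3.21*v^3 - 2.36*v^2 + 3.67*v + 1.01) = -4.52*v^3 + 2.55*v^2 - 5.69*v + 1.32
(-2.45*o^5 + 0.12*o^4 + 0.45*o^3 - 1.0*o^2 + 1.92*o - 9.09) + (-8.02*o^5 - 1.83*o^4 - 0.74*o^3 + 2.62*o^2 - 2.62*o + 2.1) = -10.47*o^5 - 1.71*o^4 - 0.29*o^3 + 1.62*o^2 - 0.7*o - 6.99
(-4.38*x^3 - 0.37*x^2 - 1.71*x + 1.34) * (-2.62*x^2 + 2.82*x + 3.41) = 11.4756*x^5 - 11.3822*x^4 - 11.499*x^3 - 9.5947*x^2 - 2.0523*x + 4.5694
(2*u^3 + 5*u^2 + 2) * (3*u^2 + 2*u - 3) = 6*u^5 + 19*u^4 + 4*u^3 - 9*u^2 + 4*u - 6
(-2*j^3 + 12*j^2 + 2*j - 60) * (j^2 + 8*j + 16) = -2*j^5 - 4*j^4 + 66*j^3 + 148*j^2 - 448*j - 960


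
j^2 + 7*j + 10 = (j + 2)*(j + 5)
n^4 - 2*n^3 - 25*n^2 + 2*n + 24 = (n - 6)*(n - 1)*(n + 1)*(n + 4)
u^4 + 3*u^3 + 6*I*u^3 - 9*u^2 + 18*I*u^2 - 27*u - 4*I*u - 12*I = (u + 3)*(u + I)^2*(u + 4*I)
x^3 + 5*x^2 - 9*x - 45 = (x - 3)*(x + 3)*(x + 5)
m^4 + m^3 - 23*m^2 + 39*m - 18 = (m - 3)*(m - 1)^2*(m + 6)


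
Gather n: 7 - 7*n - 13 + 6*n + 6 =-n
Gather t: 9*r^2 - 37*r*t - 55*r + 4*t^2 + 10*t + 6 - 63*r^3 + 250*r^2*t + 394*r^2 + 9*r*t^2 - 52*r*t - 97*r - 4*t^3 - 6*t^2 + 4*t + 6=-63*r^3 + 403*r^2 - 152*r - 4*t^3 + t^2*(9*r - 2) + t*(250*r^2 - 89*r + 14) + 12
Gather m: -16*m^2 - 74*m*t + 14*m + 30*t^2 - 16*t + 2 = -16*m^2 + m*(14 - 74*t) + 30*t^2 - 16*t + 2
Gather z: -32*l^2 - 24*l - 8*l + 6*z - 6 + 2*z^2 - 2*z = -32*l^2 - 32*l + 2*z^2 + 4*z - 6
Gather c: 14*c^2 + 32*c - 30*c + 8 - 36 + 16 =14*c^2 + 2*c - 12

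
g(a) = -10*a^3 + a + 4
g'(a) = 1 - 30*a^2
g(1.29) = -16.18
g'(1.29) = -48.92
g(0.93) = -3.11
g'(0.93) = -24.95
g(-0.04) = 3.96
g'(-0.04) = 0.95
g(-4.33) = 811.50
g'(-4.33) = -561.47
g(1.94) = -67.07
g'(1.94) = -111.91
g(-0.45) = 4.46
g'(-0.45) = -5.08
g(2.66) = -181.55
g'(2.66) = -211.27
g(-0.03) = 3.97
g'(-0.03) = 0.97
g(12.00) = -17264.00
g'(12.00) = -4319.00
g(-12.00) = 17272.00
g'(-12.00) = -4319.00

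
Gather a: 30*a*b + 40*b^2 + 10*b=30*a*b + 40*b^2 + 10*b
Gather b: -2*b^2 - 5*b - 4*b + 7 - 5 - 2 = -2*b^2 - 9*b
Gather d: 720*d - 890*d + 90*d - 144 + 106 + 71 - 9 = 24 - 80*d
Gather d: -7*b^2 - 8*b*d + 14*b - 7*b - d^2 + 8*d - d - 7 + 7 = -7*b^2 + 7*b - d^2 + d*(7 - 8*b)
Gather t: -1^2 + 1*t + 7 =t + 6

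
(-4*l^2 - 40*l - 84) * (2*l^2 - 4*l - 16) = -8*l^4 - 64*l^3 + 56*l^2 + 976*l + 1344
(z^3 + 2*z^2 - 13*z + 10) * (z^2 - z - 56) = z^5 + z^4 - 71*z^3 - 89*z^2 + 718*z - 560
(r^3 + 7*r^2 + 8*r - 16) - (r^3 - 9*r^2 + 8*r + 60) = 16*r^2 - 76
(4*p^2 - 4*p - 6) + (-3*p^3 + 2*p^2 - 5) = -3*p^3 + 6*p^2 - 4*p - 11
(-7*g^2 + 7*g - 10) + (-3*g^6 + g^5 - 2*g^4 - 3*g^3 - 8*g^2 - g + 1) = -3*g^6 + g^5 - 2*g^4 - 3*g^3 - 15*g^2 + 6*g - 9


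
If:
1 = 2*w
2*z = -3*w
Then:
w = 1/2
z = -3/4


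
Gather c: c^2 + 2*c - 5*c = c^2 - 3*c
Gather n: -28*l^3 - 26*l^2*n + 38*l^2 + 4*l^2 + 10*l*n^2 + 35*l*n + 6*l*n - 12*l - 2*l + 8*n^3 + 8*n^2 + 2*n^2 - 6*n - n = -28*l^3 + 42*l^2 - 14*l + 8*n^3 + n^2*(10*l + 10) + n*(-26*l^2 + 41*l - 7)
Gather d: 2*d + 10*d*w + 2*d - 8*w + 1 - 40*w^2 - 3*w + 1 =d*(10*w + 4) - 40*w^2 - 11*w + 2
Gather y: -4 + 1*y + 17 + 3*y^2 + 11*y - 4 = 3*y^2 + 12*y + 9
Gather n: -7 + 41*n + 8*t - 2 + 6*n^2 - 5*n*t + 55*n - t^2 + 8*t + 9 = 6*n^2 + n*(96 - 5*t) - t^2 + 16*t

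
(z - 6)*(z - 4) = z^2 - 10*z + 24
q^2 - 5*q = q*(q - 5)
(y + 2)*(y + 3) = y^2 + 5*y + 6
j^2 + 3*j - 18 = (j - 3)*(j + 6)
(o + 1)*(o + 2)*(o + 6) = o^3 + 9*o^2 + 20*o + 12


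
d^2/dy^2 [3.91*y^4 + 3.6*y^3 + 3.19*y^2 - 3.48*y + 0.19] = 46.92*y^2 + 21.6*y + 6.38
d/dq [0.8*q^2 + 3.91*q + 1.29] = 1.6*q + 3.91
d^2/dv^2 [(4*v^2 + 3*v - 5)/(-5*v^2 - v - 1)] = 2*(-55*v^3 + 435*v^2 + 120*v - 21)/(125*v^6 + 75*v^5 + 90*v^4 + 31*v^3 + 18*v^2 + 3*v + 1)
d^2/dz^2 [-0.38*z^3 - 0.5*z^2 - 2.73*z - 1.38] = -2.28*z - 1.0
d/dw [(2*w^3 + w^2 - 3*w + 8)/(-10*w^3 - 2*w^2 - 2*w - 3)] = (6*w^4 - 68*w^3 + 214*w^2 + 26*w + 25)/(100*w^6 + 40*w^5 + 44*w^4 + 68*w^3 + 16*w^2 + 12*w + 9)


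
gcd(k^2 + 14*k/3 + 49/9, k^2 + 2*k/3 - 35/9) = k + 7/3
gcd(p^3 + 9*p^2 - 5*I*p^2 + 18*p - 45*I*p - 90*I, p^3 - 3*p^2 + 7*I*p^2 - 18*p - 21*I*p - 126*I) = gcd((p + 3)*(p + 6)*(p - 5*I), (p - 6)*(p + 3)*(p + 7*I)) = p + 3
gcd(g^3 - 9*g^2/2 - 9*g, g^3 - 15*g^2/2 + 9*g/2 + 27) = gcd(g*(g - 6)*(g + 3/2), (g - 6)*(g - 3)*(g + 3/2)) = g^2 - 9*g/2 - 9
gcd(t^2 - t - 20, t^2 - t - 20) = t^2 - t - 20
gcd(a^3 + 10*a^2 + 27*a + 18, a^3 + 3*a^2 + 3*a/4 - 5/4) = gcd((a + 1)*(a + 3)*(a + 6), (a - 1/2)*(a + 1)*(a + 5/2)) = a + 1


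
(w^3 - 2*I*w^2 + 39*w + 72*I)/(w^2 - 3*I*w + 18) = (w^2 - 5*I*w + 24)/(w - 6*I)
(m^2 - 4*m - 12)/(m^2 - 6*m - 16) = (m - 6)/(m - 8)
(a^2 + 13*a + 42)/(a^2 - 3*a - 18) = (a^2 + 13*a + 42)/(a^2 - 3*a - 18)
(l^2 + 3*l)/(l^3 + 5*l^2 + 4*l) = (l + 3)/(l^2 + 5*l + 4)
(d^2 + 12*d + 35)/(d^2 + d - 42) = (d + 5)/(d - 6)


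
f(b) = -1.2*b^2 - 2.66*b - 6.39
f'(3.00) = -9.86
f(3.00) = -25.17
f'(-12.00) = 26.14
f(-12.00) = -147.27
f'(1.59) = -6.48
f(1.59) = -13.65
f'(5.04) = -14.76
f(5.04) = -50.28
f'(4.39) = -13.20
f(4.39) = -41.19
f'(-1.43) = 0.77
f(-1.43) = -5.04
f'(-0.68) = -1.03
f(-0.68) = -5.14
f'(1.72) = -6.79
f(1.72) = -14.52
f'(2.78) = -9.33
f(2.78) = -23.06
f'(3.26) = -10.48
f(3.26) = -27.81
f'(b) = -2.4*b - 2.66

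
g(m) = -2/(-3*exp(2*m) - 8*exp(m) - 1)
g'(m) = -2*(6*exp(2*m) + 8*exp(m))/(-3*exp(2*m) - 8*exp(m) - 1)^2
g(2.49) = 0.00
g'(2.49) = -0.01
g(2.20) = 0.01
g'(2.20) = -0.01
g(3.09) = 0.00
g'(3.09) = -0.00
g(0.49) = 0.09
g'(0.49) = -0.12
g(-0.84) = 0.40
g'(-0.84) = -0.36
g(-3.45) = 1.59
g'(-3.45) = -0.33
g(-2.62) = 1.25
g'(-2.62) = -0.48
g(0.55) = 0.08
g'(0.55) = -0.11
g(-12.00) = 2.00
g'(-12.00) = 0.00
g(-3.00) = 1.42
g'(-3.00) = -0.42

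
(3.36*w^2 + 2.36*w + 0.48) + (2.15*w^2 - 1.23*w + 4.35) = 5.51*w^2 + 1.13*w + 4.83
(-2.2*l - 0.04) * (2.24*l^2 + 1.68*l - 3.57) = -4.928*l^3 - 3.7856*l^2 + 7.7868*l + 0.1428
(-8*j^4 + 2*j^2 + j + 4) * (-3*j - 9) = 24*j^5 + 72*j^4 - 6*j^3 - 21*j^2 - 21*j - 36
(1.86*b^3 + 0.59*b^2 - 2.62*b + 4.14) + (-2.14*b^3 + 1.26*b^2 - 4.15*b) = -0.28*b^3 + 1.85*b^2 - 6.77*b + 4.14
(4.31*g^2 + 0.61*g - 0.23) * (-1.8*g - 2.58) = -7.758*g^3 - 12.2178*g^2 - 1.1598*g + 0.5934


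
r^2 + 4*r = r*(r + 4)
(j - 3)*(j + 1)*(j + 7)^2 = j^4 + 12*j^3 + 18*j^2 - 140*j - 147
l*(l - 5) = l^2 - 5*l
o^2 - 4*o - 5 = (o - 5)*(o + 1)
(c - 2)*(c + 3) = c^2 + c - 6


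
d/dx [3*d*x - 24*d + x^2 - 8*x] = 3*d + 2*x - 8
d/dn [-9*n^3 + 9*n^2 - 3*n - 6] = -27*n^2 + 18*n - 3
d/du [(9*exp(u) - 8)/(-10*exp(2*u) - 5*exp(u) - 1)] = (90*exp(2*u) - 160*exp(u) - 49)*exp(u)/(100*exp(4*u) + 100*exp(3*u) + 45*exp(2*u) + 10*exp(u) + 1)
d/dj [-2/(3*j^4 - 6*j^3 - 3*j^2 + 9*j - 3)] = 2*(4*j^3 - 6*j^2 - 2*j + 3)/(3*(-j^4 + 2*j^3 + j^2 - 3*j + 1)^2)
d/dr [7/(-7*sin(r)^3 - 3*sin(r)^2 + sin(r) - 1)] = 7*(21*sin(r)^2 + 6*sin(r) - 1)*cos(r)/(7*sin(r)^3 + 3*sin(r)^2 - sin(r) + 1)^2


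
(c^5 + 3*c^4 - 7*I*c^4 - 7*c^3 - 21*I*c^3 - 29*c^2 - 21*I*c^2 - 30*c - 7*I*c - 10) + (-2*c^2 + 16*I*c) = c^5 + 3*c^4 - 7*I*c^4 - 7*c^3 - 21*I*c^3 - 31*c^2 - 21*I*c^2 - 30*c + 9*I*c - 10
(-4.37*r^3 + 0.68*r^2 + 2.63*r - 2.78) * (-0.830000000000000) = 3.6271*r^3 - 0.5644*r^2 - 2.1829*r + 2.3074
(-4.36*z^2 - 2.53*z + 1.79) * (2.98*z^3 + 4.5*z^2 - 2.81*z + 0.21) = -12.9928*z^5 - 27.1594*z^4 + 6.2008*z^3 + 14.2487*z^2 - 5.5612*z + 0.3759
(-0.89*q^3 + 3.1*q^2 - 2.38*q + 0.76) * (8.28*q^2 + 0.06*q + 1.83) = -7.3692*q^5 + 25.6146*q^4 - 21.1491*q^3 + 11.823*q^2 - 4.3098*q + 1.3908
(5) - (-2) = 7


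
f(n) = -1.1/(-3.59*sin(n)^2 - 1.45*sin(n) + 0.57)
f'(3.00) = 31.06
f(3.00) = -3.74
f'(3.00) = 31.06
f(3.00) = -3.74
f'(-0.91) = 10.42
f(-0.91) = 2.10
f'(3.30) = 0.69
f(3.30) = -1.55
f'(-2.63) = -11.26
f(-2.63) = -2.62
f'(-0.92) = 9.43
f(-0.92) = 2.00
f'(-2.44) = -25043.59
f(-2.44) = -106.43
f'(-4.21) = 0.34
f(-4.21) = 0.32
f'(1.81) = 0.12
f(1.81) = 0.26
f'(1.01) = -0.42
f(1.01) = 0.34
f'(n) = -1.1*(7.18*sin(n)*cos(n) + 1.45*cos(n))/(-3.59*sin(n)^2 - 1.45*sin(n) + 0.57)^2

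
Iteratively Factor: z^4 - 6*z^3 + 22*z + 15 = (z + 1)*(z^3 - 7*z^2 + 7*z + 15) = (z + 1)^2*(z^2 - 8*z + 15) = (z - 3)*(z + 1)^2*(z - 5)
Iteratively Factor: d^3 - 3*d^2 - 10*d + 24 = (d - 4)*(d^2 + d - 6) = (d - 4)*(d - 2)*(d + 3)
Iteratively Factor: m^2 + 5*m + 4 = (m + 1)*(m + 4)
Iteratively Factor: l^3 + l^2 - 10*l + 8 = (l + 4)*(l^2 - 3*l + 2) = (l - 2)*(l + 4)*(l - 1)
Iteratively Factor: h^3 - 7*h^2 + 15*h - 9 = (h - 3)*(h^2 - 4*h + 3) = (h - 3)^2*(h - 1)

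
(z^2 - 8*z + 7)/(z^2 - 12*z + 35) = (z - 1)/(z - 5)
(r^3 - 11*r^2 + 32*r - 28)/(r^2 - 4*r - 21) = (r^2 - 4*r + 4)/(r + 3)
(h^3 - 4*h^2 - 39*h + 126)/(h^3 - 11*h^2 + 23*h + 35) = (h^2 + 3*h - 18)/(h^2 - 4*h - 5)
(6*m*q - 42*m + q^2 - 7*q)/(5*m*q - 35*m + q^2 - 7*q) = (6*m + q)/(5*m + q)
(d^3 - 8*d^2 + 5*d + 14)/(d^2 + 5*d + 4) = (d^2 - 9*d + 14)/(d + 4)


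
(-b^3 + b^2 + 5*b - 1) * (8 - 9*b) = 9*b^4 - 17*b^3 - 37*b^2 + 49*b - 8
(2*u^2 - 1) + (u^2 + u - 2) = 3*u^2 + u - 3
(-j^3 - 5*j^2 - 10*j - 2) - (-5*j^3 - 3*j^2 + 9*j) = 4*j^3 - 2*j^2 - 19*j - 2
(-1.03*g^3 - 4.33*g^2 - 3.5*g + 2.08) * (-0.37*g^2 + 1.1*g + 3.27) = 0.3811*g^5 + 0.4691*g^4 - 6.8361*g^3 - 18.7787*g^2 - 9.157*g + 6.8016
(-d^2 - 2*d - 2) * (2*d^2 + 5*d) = -2*d^4 - 9*d^3 - 14*d^2 - 10*d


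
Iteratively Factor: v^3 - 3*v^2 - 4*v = (v + 1)*(v^2 - 4*v) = (v - 4)*(v + 1)*(v)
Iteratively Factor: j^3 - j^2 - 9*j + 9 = (j + 3)*(j^2 - 4*j + 3) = (j - 1)*(j + 3)*(j - 3)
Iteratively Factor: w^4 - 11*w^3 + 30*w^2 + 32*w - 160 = (w + 2)*(w^3 - 13*w^2 + 56*w - 80) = (w - 4)*(w + 2)*(w^2 - 9*w + 20) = (w - 4)^2*(w + 2)*(w - 5)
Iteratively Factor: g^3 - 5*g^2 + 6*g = (g - 3)*(g^2 - 2*g) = g*(g - 3)*(g - 2)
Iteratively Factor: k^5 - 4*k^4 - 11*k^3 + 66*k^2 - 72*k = (k - 2)*(k^4 - 2*k^3 - 15*k^2 + 36*k) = (k - 3)*(k - 2)*(k^3 + k^2 - 12*k) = (k - 3)*(k - 2)*(k + 4)*(k^2 - 3*k) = k*(k - 3)*(k - 2)*(k + 4)*(k - 3)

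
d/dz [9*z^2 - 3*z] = 18*z - 3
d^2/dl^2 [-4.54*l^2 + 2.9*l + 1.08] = -9.08000000000000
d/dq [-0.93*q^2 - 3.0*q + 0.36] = -1.86*q - 3.0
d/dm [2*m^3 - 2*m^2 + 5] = 2*m*(3*m - 2)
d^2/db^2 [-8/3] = 0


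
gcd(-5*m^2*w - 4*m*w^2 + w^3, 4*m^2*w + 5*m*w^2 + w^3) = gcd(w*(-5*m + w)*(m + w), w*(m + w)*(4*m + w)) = m*w + w^2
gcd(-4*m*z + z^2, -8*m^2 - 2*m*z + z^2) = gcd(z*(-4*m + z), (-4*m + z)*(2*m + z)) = -4*m + z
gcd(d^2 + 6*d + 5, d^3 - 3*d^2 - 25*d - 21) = d + 1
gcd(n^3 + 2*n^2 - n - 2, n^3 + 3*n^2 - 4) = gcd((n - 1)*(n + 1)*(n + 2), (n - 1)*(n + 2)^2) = n^2 + n - 2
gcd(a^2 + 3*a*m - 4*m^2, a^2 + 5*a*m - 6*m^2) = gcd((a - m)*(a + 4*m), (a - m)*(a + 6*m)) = a - m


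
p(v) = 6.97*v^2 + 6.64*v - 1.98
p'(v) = 13.94*v + 6.64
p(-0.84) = -2.64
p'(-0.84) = -5.07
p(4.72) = 184.64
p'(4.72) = 72.44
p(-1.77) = 8.10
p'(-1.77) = -18.03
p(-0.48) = -3.56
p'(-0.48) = -0.05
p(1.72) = 30.06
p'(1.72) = 30.62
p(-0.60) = -3.45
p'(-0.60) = -1.72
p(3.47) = 104.99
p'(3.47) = 55.01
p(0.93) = 10.22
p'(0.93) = 19.60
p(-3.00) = 40.83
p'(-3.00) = -35.18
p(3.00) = 80.67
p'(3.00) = 48.46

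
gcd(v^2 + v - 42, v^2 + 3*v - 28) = v + 7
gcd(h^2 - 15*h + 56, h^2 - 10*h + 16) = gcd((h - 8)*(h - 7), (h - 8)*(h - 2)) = h - 8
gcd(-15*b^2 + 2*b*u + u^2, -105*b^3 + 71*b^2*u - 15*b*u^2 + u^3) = -3*b + u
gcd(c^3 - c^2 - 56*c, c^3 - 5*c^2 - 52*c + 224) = c^2 - c - 56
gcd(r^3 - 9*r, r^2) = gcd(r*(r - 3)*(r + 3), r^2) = r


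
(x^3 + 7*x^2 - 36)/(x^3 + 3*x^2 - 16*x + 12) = (x + 3)/(x - 1)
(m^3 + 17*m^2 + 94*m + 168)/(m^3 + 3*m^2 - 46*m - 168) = (m + 7)/(m - 7)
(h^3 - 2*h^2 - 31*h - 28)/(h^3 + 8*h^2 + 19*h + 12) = (h - 7)/(h + 3)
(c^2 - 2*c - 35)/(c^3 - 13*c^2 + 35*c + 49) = (c + 5)/(c^2 - 6*c - 7)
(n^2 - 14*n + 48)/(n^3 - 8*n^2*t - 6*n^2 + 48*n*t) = (8 - n)/(n*(-n + 8*t))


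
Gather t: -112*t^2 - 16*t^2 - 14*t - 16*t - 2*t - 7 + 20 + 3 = -128*t^2 - 32*t + 16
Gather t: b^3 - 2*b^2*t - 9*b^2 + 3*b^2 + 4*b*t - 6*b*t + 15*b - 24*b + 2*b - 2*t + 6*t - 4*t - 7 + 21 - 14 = b^3 - 6*b^2 - 7*b + t*(-2*b^2 - 2*b)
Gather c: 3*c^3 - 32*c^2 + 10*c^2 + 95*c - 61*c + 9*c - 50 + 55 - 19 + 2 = 3*c^3 - 22*c^2 + 43*c - 12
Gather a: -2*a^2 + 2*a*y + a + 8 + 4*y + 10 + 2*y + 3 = -2*a^2 + a*(2*y + 1) + 6*y + 21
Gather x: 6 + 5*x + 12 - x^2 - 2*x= -x^2 + 3*x + 18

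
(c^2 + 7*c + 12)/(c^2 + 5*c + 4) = (c + 3)/(c + 1)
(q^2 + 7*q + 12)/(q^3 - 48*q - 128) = (q + 3)/(q^2 - 4*q - 32)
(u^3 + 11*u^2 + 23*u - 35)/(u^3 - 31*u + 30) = (u^2 + 12*u + 35)/(u^2 + u - 30)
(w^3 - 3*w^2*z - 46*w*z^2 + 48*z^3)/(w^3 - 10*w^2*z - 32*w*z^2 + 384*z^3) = (-w + z)/(-w + 8*z)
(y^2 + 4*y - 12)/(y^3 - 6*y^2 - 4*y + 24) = (y + 6)/(y^2 - 4*y - 12)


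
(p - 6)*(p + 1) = p^2 - 5*p - 6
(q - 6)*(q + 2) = q^2 - 4*q - 12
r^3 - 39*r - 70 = (r - 7)*(r + 2)*(r + 5)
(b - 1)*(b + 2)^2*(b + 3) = b^4 + 6*b^3 + 9*b^2 - 4*b - 12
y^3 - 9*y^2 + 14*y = y*(y - 7)*(y - 2)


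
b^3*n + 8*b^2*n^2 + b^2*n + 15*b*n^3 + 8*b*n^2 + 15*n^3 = (b + 3*n)*(b + 5*n)*(b*n + n)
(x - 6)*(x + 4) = x^2 - 2*x - 24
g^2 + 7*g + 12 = (g + 3)*(g + 4)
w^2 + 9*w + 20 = (w + 4)*(w + 5)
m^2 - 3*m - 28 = (m - 7)*(m + 4)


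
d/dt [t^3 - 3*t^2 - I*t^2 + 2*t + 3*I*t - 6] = 3*t^2 - 6*t - 2*I*t + 2 + 3*I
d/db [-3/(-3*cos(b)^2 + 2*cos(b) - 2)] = 6*(3*cos(b) - 1)*sin(b)/(3*cos(b)^2 - 2*cos(b) + 2)^2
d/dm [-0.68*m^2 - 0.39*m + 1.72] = -1.36*m - 0.39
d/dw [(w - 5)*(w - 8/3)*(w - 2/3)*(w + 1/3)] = 4*w^3 - 24*w^2 + 94*w/3 - 74/27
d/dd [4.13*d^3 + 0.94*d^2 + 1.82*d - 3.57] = 12.39*d^2 + 1.88*d + 1.82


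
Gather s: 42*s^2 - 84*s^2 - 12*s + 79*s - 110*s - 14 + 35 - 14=-42*s^2 - 43*s + 7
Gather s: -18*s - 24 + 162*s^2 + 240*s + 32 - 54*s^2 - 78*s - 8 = 108*s^2 + 144*s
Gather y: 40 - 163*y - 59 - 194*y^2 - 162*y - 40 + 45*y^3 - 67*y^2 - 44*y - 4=45*y^3 - 261*y^2 - 369*y - 63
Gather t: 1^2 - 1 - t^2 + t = -t^2 + t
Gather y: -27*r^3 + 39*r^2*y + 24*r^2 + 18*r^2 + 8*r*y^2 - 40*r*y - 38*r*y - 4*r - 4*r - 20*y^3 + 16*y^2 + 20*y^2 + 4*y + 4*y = -27*r^3 + 42*r^2 - 8*r - 20*y^3 + y^2*(8*r + 36) + y*(39*r^2 - 78*r + 8)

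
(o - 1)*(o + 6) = o^2 + 5*o - 6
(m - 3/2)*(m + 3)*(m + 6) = m^3 + 15*m^2/2 + 9*m/2 - 27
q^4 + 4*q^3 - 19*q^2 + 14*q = q*(q - 2)*(q - 1)*(q + 7)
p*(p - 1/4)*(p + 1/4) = p^3 - p/16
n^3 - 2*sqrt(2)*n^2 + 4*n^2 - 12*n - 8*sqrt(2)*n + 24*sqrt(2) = (n - 2)*(n + 6)*(n - 2*sqrt(2))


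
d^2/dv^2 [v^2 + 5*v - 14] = 2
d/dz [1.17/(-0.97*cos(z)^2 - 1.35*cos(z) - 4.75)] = -(2.2698*cos(z) + 1.5795)*sin(z)/(0.97*cos(z)^2 + 1.35*cos(z) + 4.75)^2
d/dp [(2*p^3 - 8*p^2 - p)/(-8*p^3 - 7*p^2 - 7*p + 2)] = (-78*p^4 - 44*p^3 + 61*p^2 - 32*p - 2)/(64*p^6 + 112*p^5 + 161*p^4 + 66*p^3 + 21*p^2 - 28*p + 4)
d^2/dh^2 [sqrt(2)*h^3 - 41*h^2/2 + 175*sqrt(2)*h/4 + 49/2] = 6*sqrt(2)*h - 41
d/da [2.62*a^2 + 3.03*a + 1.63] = 5.24*a + 3.03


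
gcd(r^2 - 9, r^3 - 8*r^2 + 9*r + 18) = r - 3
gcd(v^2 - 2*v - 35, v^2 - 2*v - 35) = v^2 - 2*v - 35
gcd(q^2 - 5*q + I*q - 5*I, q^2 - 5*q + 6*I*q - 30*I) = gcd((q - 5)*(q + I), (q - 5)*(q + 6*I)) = q - 5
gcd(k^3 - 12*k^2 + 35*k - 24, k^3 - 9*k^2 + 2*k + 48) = k^2 - 11*k + 24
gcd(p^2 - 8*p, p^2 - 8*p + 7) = 1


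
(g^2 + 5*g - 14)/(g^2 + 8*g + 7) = (g - 2)/(g + 1)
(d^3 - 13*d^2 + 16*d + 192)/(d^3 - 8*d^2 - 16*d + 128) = (d^2 - 5*d - 24)/(d^2 - 16)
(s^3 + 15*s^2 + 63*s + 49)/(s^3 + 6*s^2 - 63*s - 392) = (s + 1)/(s - 8)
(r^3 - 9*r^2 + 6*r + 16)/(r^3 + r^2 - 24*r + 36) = (r^2 - 7*r - 8)/(r^2 + 3*r - 18)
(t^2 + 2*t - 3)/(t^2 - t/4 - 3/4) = 4*(t + 3)/(4*t + 3)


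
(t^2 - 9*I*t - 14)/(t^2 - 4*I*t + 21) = (t - 2*I)/(t + 3*I)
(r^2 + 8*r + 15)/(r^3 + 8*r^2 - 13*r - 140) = (r + 3)/(r^2 + 3*r - 28)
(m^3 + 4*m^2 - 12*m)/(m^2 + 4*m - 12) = m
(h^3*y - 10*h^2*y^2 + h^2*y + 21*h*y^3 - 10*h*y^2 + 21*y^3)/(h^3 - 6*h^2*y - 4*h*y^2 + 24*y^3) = y*(h^3 - 10*h^2*y + h^2 + 21*h*y^2 - 10*h*y + 21*y^2)/(h^3 - 6*h^2*y - 4*h*y^2 + 24*y^3)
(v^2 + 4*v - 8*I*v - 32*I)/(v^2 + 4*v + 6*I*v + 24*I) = (v - 8*I)/(v + 6*I)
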